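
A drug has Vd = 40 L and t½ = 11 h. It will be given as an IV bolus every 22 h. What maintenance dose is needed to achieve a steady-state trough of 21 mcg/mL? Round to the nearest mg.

2520 mg

τ/t½ = 22/11 ≈ 2, so f = (1/2)^(22/11) ≈ 0.250000.
Cmin,ss = (D/Vd)·f/(1−f), so D = Cmin,ss·Vd·(1−f)/f.
D = 21 × 40 × (1−f)/f ≈ 21 × 40 × 3.00000 ≈ 2520.00 mg.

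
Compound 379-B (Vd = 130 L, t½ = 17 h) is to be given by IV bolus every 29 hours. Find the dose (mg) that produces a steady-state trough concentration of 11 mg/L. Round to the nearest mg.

τ/t½ = 29/17 ≈ 1.7059, so f = (1/2)^(29/17) ≈ 0.306534.
Cmin,ss = (D/Vd)·f/(1−f), so D = Cmin,ss·Vd·(1−f)/f.
D = 11 × 130 × (1−f)/f ≈ 11 × 130 × 2.26228 ≈ 3235.06 mg.

3235 mg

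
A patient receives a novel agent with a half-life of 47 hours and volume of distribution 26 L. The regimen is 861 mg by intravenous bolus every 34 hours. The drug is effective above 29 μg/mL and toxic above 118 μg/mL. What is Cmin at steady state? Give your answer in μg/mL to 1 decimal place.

τ/t½ = 34/47 ≈ 0.7234, so fraction remaining f = (1/2)^(34/47) ≈ 0.6057.
Accumulation ratio R = 1/(1 − f) ≈ 1/0.3943 ≈ 2.5361.
Each bolus raises the concentration by D/Vd = 861/26 ≈ 33.115 μg/mL.
Cmax,ss = C₀/(1 − f) ≈ 33.115/0.3943 ≈ 83.984 μg/mL.
One interval later, Cmin,ss = Cmax,ss·e^(−kτ) ≈ 83.984 × 0.6057 ≈ 50.869 μg/mL.
Trough 50.9 μg/mL vs MEC 29 μg/mL: adequate.

50.9 μg/mL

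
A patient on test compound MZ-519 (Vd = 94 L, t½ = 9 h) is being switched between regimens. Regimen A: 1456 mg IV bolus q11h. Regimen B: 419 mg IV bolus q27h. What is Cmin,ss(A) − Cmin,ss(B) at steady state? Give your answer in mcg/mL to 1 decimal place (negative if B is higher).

11.0 mcg/mL

Regimen A: f = (1/2)^(11/9) ≈ 0.4286; Cmin,ss = (1456/94)·f/(1−f) ≈ 11.618 mcg/mL.
Regimen B: f = (1/2)^(27/9) ≈ 0.1250; Cmin,ss = (419/94)·f/(1−f) ≈ 0.637 mcg/mL.
Difference ≈ 11.618 − 0.637 ≈ 10.981 mcg/mL.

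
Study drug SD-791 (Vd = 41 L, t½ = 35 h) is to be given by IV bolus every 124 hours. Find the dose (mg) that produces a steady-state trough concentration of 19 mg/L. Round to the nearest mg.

8300 mg

τ/t½ = 124/35 ≈ 3.5429, so f = (1/2)^(124/35) ≈ 0.085801.
Cmin,ss = (D/Vd)·f/(1−f), so D = Cmin,ss·Vd·(1−f)/f.
D = 19 × 41 × (1−f)/f ≈ 19 × 41 × 10.65488 ≈ 8300.15 mg.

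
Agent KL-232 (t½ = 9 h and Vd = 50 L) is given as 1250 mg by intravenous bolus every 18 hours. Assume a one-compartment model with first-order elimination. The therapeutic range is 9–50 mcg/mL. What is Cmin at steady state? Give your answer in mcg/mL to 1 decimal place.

τ = 18 h = 2 half-lives, so f = (1/2)^2 = 0.25.
At steady state, R = 1/(1 − 0.25) = 4/3.
Single-dose peak C₀ = D/Vd = 1250/50 = 25 mcg/mL.
Steady-state peak Cmax,ss = C₀·R = 25 × 4/3 ≈ 33.333 mcg/mL.
Steady-state trough Cmin,ss = Cmax,ss·f ≈ 33.333 × 0.25 ≈ 8.333 mcg/mL.
Trough 8.3 mcg/mL vs MEC 9 mcg/mL: subtherapeutic.

8.3 mcg/mL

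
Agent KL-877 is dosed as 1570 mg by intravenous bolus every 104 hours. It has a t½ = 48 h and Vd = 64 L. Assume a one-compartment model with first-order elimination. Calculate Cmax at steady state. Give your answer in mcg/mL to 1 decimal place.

Over one 104-h interval, 104/48 ≈ 2.1667 half-lives elapse, leaving f ≈ 0.2227 of each dose.
At steady state, accumulation factor R = 1/(1 − e^(−kτ)) ≈ 1.2865.
Each bolus raises the concentration by D/Vd = 1570/64 ≈ 24.531 mcg/mL.
Steady-state peak Cmax,ss = C₀·R ≈ 24.531 × 1.2865 ≈ 31.559 mcg/mL.

31.6 mcg/mL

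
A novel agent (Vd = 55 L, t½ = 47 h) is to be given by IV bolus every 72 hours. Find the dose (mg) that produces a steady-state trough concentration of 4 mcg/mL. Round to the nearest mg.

τ/t½ = 72/47 ≈ 1.5319, so f = (1/2)^(72/47) ≈ 0.345818.
Cmin,ss = (D/Vd)·f/(1−f), so D = Cmin,ss·Vd·(1−f)/f.
D = 4 × 55 × (1−f)/f ≈ 4 × 55 × 1.89169 ≈ 416.17 mg.

416 mg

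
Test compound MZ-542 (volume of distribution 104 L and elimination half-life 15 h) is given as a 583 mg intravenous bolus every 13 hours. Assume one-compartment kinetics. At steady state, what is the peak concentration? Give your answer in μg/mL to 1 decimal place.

12.4 μg/mL

k = ln2/t½ = ln2/15 ≈ 0.046210 h⁻¹; fraction remaining f = e^(−kτ) = e^(−0.046210×13) ≈ 0.5484.
At steady state, accumulation factor R = 1/(1 − e^(−kτ)) ≈ 2.2143.
Each bolus raises the concentration by D/Vd = 583/104 ≈ 5.606 μg/mL.
Cmax,ss = C₀/(1 − f) ≈ 5.606/0.4516 ≈ 12.414 μg/mL.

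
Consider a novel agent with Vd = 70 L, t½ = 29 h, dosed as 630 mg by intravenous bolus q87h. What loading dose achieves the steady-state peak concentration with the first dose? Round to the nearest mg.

720 mg

f = (1/2)^(87/29) ≈ 0.125000; accumulation ratio R = 1/(1−f) ≈ 1.14286.
Loading dose to hit Cmax,ss on first dose: D_load = D_maint·R ≈ 630 × 1.14286 ≈ 720.00 mg.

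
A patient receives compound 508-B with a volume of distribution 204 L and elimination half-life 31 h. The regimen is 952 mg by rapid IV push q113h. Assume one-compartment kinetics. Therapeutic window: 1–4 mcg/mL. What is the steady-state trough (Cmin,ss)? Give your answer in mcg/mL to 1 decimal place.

k = ln2/t½ = ln2/31 ≈ 0.022360 h⁻¹; fraction remaining f = e^(−kτ) = e^(−0.022360×113) ≈ 0.0799.
Accumulation ratio R = 1/(1 − f) ≈ 1/0.9201 ≈ 1.0868.
Single-dose peak C₀ = D/Vd = 952/204 ≈ 4.667 mcg/mL.
Steady-state peak Cmax,ss = C₀·R ≈ 4.667 × 1.0868 ≈ 5.072 mcg/mL.
Steady-state trough Cmin,ss = Cmax,ss·f ≈ 5.072 × 0.0799 ≈ 0.405 mcg/mL.
Trough 0.4 mcg/mL vs MEC 1 mcg/mL: subtherapeutic.

0.4 mcg/mL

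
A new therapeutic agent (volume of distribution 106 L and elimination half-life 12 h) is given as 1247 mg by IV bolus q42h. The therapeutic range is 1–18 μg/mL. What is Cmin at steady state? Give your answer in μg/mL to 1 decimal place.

τ/t½ = 42/12 ≈ 3.5, so fraction remaining f = (1/2)^(42/12) ≈ 0.0884.
At steady state, accumulation factor R = 1/(1 − e^(−kτ)) ≈ 1.0970.
Each bolus raises the concentration by D/Vd = 1247/106 ≈ 11.764 μg/mL.
Cmax,ss = C₀/(1 − f) ≈ 11.764/0.9116 ≈ 12.905 μg/mL.
Steady-state trough Cmin,ss = Cmax,ss·f ≈ 12.905 × 0.0884 ≈ 1.141 μg/mL.
Trough 1.1 μg/mL vs MEC 1 μg/mL: adequate.

1.1 μg/mL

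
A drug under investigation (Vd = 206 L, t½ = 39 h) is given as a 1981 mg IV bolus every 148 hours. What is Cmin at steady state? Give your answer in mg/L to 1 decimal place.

0.7 mg/L

k = ln2/t½ = ln2/39 ≈ 0.017773 h⁻¹; fraction remaining f = e^(−kτ) = e^(−0.017773×148) ≈ 0.0720.
Accumulation ratio R = 1/(1 − f) ≈ 1/0.9280 ≈ 1.0776.
Single-dose peak C₀ = D/Vd = 1981/206 ≈ 9.617 mg/L.
Cmax,ss = C₀/(1 − f) ≈ 9.617/0.9280 ≈ 10.363 mg/L.
Steady-state trough Cmin,ss = Cmax,ss·f ≈ 10.363 × 0.0720 ≈ 0.746 mg/L.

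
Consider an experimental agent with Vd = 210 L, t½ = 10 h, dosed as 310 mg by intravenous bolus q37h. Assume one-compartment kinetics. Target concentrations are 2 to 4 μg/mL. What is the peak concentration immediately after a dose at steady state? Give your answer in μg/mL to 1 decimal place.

1.6 μg/mL

τ/t½ = 37/10 ≈ 3.7, so fraction remaining f = (1/2)^(37/10) ≈ 0.0769.
Accumulation ratio R = 1/(1 − f) ≈ 1/0.9231 ≈ 1.0833.
Single-dose peak C₀ = D/Vd = 310/210 ≈ 1.476 μg/mL.
Steady-state peak Cmax,ss = C₀·R ≈ 1.476 × 1.0833 ≈ 1.599 μg/mL.
Peak 1.6 μg/mL vs MTC 4 μg/mL: below toxic threshold.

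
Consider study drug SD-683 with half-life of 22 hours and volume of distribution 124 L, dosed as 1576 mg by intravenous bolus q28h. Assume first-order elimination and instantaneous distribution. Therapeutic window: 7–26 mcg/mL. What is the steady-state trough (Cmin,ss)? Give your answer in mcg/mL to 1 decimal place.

9.0 mcg/mL

Over one 28-h interval, 28/22 ≈ 1.2727 half-lives elapse, leaving f ≈ 0.4139 of each dose.
Single-dose peak C₀ = D/Vd = 1576/124 ≈ 12.710 mcg/mL.
Steady-state trough Cmin,ss = C₀·f/(1−f) ≈ 12.710 × 0.4139/0.5861 ≈ 8.976 mcg/mL.
Trough 9.0 mcg/mL vs MEC 7 mcg/mL: adequate.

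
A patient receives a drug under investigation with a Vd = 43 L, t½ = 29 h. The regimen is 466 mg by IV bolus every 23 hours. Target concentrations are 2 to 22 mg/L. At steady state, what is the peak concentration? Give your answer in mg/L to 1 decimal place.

k = ln2/t½ = ln2/29 ≈ 0.023902 h⁻¹; fraction remaining f = e^(−kτ) = e^(−0.023902×23) ≈ 0.5771.
At steady state, accumulation factor R = 1/(1 − e^(−kτ)) ≈ 2.3646.
Single-dose peak C₀ = D/Vd = 466/43 ≈ 10.837 mg/L.
Cmax,ss = C₀/(1 − f) ≈ 10.837/0.4229 ≈ 25.625 mg/L.
Peak 25.6 mg/L vs MTC 22 mg/L: exceeds toxic threshold.

25.6 mg/L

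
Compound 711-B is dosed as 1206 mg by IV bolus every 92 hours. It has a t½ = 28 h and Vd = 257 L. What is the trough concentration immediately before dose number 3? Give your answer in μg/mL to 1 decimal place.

f = (1/2)^(τ/t½) = (1/2)^(92/28) ≈ 0.1025.
C₀ = D/Vd = 1206/257 ≈ 4.693 μg/mL.
Before the 3rd dose, 2 doses have been given. Superposition: Cmin = C₀·(f + f²).
≈ 4.693 × (0.1025 + 0.0105) ≈ 4.693 × 0.1130 ≈ 0.530 μg/mL.

0.5 μg/mL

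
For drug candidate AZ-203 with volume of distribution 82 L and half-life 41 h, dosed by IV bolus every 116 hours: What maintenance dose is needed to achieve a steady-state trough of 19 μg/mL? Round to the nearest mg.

9515 mg

τ/t½ = 116/41 ≈ 2.8293, so f = (1/2)^(116/41) ≈ 0.140704.
Cmin,ss = (D/Vd)·f/(1−f), so D = Cmin,ss·Vd·(1−f)/f.
D = 19 × 82 × (1−f)/f ≈ 19 × 82 × 6.10712 ≈ 9514.89 mg.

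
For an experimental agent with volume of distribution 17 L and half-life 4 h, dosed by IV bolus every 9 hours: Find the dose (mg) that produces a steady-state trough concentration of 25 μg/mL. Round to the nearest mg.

τ/t½ = 9/4 ≈ 2.25, so f = (1/2)^(9/4) ≈ 0.210224.
Cmin,ss = (D/Vd)·f/(1−f), so D = Cmin,ss·Vd·(1−f)/f.
D = 25 × 17 × (1−f)/f ≈ 25 × 17 × 3.75683 ≈ 1596.65 mg.

1597 mg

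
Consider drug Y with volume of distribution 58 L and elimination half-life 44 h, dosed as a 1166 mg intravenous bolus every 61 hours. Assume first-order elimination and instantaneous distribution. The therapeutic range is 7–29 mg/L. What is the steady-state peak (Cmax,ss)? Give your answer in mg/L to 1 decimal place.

Over one 61-h interval, 61/44 ≈ 1.3864 half-lives elapse, leaving f ≈ 0.3825 of each dose.
At steady state, accumulation factor R = 1/(1 − e^(−kτ)) ≈ 1.6194.
Single-dose peak C₀ = D/Vd = 1166/58 ≈ 20.103 mg/L.
Steady-state peak Cmax,ss = C₀·R ≈ 20.103 × 1.6194 ≈ 32.555 mg/L.
Peak 32.6 mg/L vs MTC 29 mg/L: exceeds toxic threshold.

32.6 mg/L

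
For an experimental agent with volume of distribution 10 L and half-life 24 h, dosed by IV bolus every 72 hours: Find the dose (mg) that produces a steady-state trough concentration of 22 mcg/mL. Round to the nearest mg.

τ/t½ = 72/24 ≈ 3, so f = (1/2)^(72/24) ≈ 0.125000.
Cmin,ss = (D/Vd)·f/(1−f), so D = Cmin,ss·Vd·(1−f)/f.
D = 22 × 10 × (1−f)/f ≈ 22 × 10 × 7.00000 ≈ 1540.00 mg.

1540 mg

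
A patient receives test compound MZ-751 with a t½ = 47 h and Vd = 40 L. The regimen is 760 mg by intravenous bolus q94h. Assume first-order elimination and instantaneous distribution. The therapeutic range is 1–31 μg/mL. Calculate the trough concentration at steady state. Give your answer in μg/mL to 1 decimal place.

The dosing interval is 2 half-lives, so f = 2^(−2) = 0.25.
Accumulation ratio R = 1/(1 − f) = 1/0.75 = 4/3.
Single-dose peak C₀ = D/Vd = 760/40 = 19 μg/mL.
Steady-state peak Cmax,ss = C₀·R = 19 × 4/3 ≈ 25.333 μg/mL.
Steady-state trough Cmin,ss = Cmax,ss·f ≈ 25.333 × 0.25 ≈ 6.333 μg/mL.
Trough 6.3 μg/mL vs MEC 1 μg/mL: adequate.

6.3 μg/mL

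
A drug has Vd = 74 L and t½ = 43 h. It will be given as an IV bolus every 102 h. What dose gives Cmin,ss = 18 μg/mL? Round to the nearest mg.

5564 mg

τ/t½ = 102/43 ≈ 2.3721, so f = (1/2)^(102/43) ≈ 0.193165.
Cmin,ss = (D/Vd)·f/(1−f), so D = Cmin,ss·Vd·(1−f)/f.
D = 18 × 74 × (1−f)/f ≈ 18 × 74 × 4.17692 ≈ 5563.66 mg.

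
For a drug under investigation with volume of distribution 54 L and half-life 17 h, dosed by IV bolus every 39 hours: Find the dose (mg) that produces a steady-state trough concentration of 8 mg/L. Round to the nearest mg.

τ/t½ = 39/17 ≈ 2.2941, so f = (1/2)^(39/17) ≈ 0.203893.
Cmin,ss = (D/Vd)·f/(1−f), so D = Cmin,ss·Vd·(1−f)/f.
D = 8 × 54 × (1−f)/f ≈ 8 × 54 × 3.90453 ≈ 1686.76 mg.

1687 mg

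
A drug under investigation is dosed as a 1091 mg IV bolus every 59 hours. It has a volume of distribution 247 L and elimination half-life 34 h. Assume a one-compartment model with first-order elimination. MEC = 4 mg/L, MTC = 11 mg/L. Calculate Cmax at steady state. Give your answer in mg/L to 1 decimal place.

τ/t½ = 59/34 ≈ 1.7353, so fraction remaining f = (1/2)^(59/34) ≈ 0.3003.
At steady state, accumulation factor R = 1/(1 − e^(−kτ)) ≈ 1.4292.
Each bolus raises the concentration by D/Vd = 1091/247 ≈ 4.417 mg/L.
Steady-state peak Cmax,ss = C₀·R ≈ 4.417 × 1.4292 ≈ 6.313 mg/L.
Peak 6.3 mg/L vs MTC 11 mg/L: below toxic threshold.

6.3 mg/L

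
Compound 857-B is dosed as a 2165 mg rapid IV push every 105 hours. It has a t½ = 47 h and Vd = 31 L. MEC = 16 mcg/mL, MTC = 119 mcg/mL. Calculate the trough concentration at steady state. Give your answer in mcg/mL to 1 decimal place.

Over one 105-h interval, 105/47 ≈ 2.234 half-lives elapse, leaving f ≈ 0.2126 of each dose.
Accumulation ratio R = 1/(1 − f) ≈ 1/0.7874 ≈ 1.2700.
Single-dose peak C₀ = D/Vd = 2165/31 ≈ 69.839 mcg/mL.
Cmax,ss = C₀/(1 − f) ≈ 69.839/0.7874 ≈ 88.696 mcg/mL.
One interval later, Cmin,ss = Cmax,ss·e^(−kτ) ≈ 88.696 × 0.2126 ≈ 18.857 mcg/mL.
Trough 18.9 mcg/mL vs MEC 16 mcg/mL: adequate.

18.9 mcg/mL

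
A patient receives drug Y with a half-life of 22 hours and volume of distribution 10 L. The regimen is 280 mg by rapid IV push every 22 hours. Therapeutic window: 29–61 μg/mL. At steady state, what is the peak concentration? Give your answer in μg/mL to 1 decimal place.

56.0 μg/mL

τ = 22 h = 1 half-life, so f = (1/2)^1 = 0.5.
At steady state, R = 1/(1 − 0.5) = 2/1.
Single-dose peak C₀ = D/Vd = 280/10 = 28 μg/mL.
Steady-state peak Cmax,ss = C₀·R = 28 × 2/1 ≈ 56.000 μg/mL.
Peak 56.0 μg/mL vs MTC 61 μg/mL: below toxic threshold.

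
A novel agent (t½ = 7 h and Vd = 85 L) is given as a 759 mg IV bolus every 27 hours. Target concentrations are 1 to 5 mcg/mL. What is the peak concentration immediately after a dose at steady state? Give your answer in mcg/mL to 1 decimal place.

Over one 27-h interval, 27/7 ≈ 3.8571 half-lives elapse, leaving f ≈ 0.0690 of each dose.
At steady state, accumulation factor R = 1/(1 − e^(−kτ)) ≈ 1.0741.
Single-dose peak C₀ = D/Vd = 759/85 ≈ 8.929 mcg/mL.
Steady-state peak Cmax,ss = C₀·R ≈ 8.929 × 1.0741 ≈ 9.591 mcg/mL.
Peak 9.6 mcg/mL vs MTC 5 mcg/mL: exceeds toxic threshold.

9.6 mcg/mL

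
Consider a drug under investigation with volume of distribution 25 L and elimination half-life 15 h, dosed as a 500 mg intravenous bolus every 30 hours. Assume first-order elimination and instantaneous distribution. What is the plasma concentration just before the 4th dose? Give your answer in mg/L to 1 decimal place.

6.6 mg/L

f = (1/2)^(τ/t½) = (1/2)^(30/15) ≈ 0.2500.
C₀ = D/Vd = 500/25 ≈ 20.000 mg/L.
Before the 4th dose, 3 doses have been given. Superposition: Cmin = C₀·(f + f² + … + f^3).
≈ 20.000 × (0.2500 + 0.0625 + 0.0156) ≈ 20.000 × 0.3281 ≈ 6.562 mg/L.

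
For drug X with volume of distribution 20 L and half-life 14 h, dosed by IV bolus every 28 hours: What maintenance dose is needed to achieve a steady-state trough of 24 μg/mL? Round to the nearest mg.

τ/t½ = 28/14 ≈ 2, so f = (1/2)^(28/14) ≈ 0.250000.
Cmin,ss = (D/Vd)·f/(1−f), so D = Cmin,ss·Vd·(1−f)/f.
D = 24 × 20 × (1−f)/f ≈ 24 × 20 × 3.00000 ≈ 1440.00 mg.

1440 mg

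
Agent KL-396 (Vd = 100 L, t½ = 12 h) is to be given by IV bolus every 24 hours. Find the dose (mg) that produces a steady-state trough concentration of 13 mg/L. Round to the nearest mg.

3900 mg

τ/t½ = 24/12 ≈ 2, so f = (1/2)^(24/12) ≈ 0.250000.
Cmin,ss = (D/Vd)·f/(1−f), so D = Cmin,ss·Vd·(1−f)/f.
D = 13 × 100 × (1−f)/f ≈ 13 × 100 × 3.00000 ≈ 3900.00 mg.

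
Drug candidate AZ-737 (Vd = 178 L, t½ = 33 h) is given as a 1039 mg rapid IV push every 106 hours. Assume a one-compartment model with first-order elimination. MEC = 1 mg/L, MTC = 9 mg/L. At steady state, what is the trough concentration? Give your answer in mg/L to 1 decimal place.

k = ln2/t½ = ln2/33 ≈ 0.021004 h⁻¹; fraction remaining f = e^(−kτ) = e^(−0.021004×106) ≈ 0.1079.
At steady state, accumulation factor R = 1/(1 − e^(−kτ)) ≈ 1.1210.
Each bolus raises the concentration by D/Vd = 1039/178 ≈ 5.837 mg/L.
Steady-state peak Cmax,ss = C₀·R ≈ 5.837 × 1.1210 ≈ 6.543 mg/L.
One interval later, Cmin,ss = Cmax,ss·e^(−kτ) ≈ 6.543 × 0.1079 ≈ 0.706 mg/L.
Trough 0.7 mg/L vs MEC 1 mg/L: subtherapeutic.

0.7 mg/L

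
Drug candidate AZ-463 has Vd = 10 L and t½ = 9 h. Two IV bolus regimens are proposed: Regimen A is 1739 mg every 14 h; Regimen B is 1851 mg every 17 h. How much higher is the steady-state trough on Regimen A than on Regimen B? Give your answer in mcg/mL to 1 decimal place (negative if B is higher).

Regimen A: f = (1/2)^(14/9) ≈ 0.3402; Cmin,ss = (1739/10)·f/(1−f) ≈ 89.665 mcg/mL.
Regimen B: f = (1/2)^(17/9) ≈ 0.2700; Cmin,ss = (1851/10)·f/(1−f) ≈ 68.462 mcg/mL.
Difference ≈ 89.665 − 68.462 ≈ 21.203 mcg/mL.

21.2 mcg/mL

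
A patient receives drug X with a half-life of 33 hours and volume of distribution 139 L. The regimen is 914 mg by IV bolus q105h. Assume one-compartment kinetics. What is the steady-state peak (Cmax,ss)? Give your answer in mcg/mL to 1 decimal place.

7.4 mcg/mL

k = ln2/t½ = ln2/33 ≈ 0.021004 h⁻¹; fraction remaining f = e^(−kτ) = e^(−0.021004×105) ≈ 0.1102.
At steady state, accumulation factor R = 1/(1 − e^(−kτ)) ≈ 1.1238.
Single-dose peak C₀ = D/Vd = 914/139 ≈ 6.576 mcg/mL.
Steady-state peak Cmax,ss = C₀·R ≈ 6.576 × 1.1238 ≈ 7.390 mcg/mL.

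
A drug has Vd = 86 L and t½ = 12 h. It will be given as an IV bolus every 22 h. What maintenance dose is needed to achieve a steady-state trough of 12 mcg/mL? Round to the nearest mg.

τ/t½ = 22/12 ≈ 1.8333, so f = (1/2)^(22/12) ≈ 0.280616.
Cmin,ss = (D/Vd)·f/(1−f), so D = Cmin,ss·Vd·(1−f)/f.
D = 12 × 86 × (1−f)/f ≈ 12 × 86 × 2.56359 ≈ 2645.62 mg.

2646 mg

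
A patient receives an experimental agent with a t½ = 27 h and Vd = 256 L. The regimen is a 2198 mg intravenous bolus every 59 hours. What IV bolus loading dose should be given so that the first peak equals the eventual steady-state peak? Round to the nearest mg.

2818 mg

f = (1/2)^(59/27) ≈ 0.219884; accumulation ratio R = 1/(1−f) ≈ 1.28186.
Loading dose to hit Cmax,ss on first dose: D_load = D_maint·R ≈ 2198 × 1.28186 ≈ 2817.53 mg.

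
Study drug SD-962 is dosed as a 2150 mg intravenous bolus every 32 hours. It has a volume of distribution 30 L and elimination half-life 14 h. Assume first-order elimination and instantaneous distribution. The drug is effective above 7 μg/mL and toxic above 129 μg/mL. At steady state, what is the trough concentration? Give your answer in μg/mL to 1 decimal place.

τ/t½ = 32/14 ≈ 2.2857, so fraction remaining f = (1/2)^(32/14) ≈ 0.2051.
At steady state, accumulation factor R = 1/(1 − e^(−kτ)) ≈ 1.2580.
Each bolus raises the concentration by D/Vd = 2150/30 ≈ 71.667 μg/mL.
Steady-state peak Cmax,ss = C₀·R ≈ 71.667 × 1.2580 ≈ 90.157 μg/mL.
One interval later, Cmin,ss = Cmax,ss·e^(−kτ) ≈ 90.157 × 0.2051 ≈ 18.491 μg/mL.
Trough 18.5 μg/mL vs MEC 7 μg/mL: adequate.

18.5 μg/mL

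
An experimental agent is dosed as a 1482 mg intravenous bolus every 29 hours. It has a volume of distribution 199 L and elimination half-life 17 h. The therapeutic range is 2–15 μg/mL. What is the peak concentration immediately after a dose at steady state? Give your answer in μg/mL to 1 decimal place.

k = ln2/t½ = ln2/17 ≈ 0.040773 h⁻¹; fraction remaining f = e^(−kτ) = e^(−0.040773×29) ≈ 0.3065.
At steady state, accumulation factor R = 1/(1 − e^(−kτ)) ≈ 1.4420.
Single-dose peak C₀ = D/Vd = 1482/199 ≈ 7.447 μg/mL.
Steady-state peak Cmax,ss = C₀·R ≈ 7.447 × 1.4420 ≈ 10.739 μg/mL.
Peak 10.7 μg/mL vs MTC 15 μg/mL: below toxic threshold.

10.7 μg/mL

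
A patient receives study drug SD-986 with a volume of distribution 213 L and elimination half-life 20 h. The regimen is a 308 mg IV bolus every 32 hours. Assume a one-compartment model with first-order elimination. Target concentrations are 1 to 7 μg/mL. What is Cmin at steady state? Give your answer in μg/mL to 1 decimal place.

Over one 32-h interval, 32/20 ≈ 1.6 half-lives elapse, leaving f ≈ 0.3299 of each dose.
Each bolus raises the concentration by D/Vd = 308/213 ≈ 1.446 μg/mL.
Steady-state trough Cmin,ss = C₀·f/(1−f) ≈ 1.446 × 0.3299/0.6701 ≈ 0.712 μg/mL.
Trough 0.7 μg/mL vs MEC 1 μg/mL: subtherapeutic.

0.7 μg/mL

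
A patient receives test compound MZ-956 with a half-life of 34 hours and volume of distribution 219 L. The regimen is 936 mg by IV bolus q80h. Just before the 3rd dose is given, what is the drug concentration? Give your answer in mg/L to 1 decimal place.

f = (1/2)^(τ/t½) = (1/2)^(80/34) ≈ 0.1957.
C₀ = D/Vd = 936/219 ≈ 4.274 mg/L.
Before the 3rd dose, 2 doses have been given. Superposition: Cmin = C₀·(f + f²).
≈ 4.274 × (0.1957 + 0.0383) ≈ 4.274 × 0.2340 ≈ 1.000 mg/L.

1.0 mg/L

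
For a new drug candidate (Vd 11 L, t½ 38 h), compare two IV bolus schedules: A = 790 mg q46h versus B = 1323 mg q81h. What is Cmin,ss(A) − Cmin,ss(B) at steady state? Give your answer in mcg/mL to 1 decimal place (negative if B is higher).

Regimen A: f = (1/2)^(46/38) ≈ 0.4321; Cmin,ss = (790/11)·f/(1−f) ≈ 54.645 mcg/mL.
Regimen B: f = (1/2)^(81/38) ≈ 0.2282; Cmin,ss = (1323/11)·f/(1−f) ≈ 35.561 mcg/mL.
Difference ≈ 54.645 − 35.561 ≈ 19.084 mcg/mL.

19.1 mcg/mL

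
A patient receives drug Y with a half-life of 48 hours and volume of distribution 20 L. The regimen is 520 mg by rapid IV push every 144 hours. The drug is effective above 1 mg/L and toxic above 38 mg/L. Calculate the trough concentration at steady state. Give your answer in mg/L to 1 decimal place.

τ = 144 h = 3 half-lives, so f = (1/2)^3 = 0.125.
At steady state, R = 1/(1 − 0.125) = 8/7.
Single-dose peak C₀ = D/Vd = 520/20 = 26 mg/L.
Steady-state peak Cmax,ss = C₀·R = 26 × 8/7 ≈ 29.714 mg/L.
Steady-state trough Cmin,ss = Cmax,ss·f ≈ 29.714 × 0.125 ≈ 3.714 mg/L.
Trough 3.7 mg/L vs MEC 1 mg/L: adequate.

3.7 mg/L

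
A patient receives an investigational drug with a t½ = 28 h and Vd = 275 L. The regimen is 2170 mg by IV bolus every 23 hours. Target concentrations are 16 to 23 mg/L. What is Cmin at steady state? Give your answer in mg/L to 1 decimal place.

k = ln2/t½ = ln2/28 ≈ 0.024755 h⁻¹; fraction remaining f = e^(−kτ) = e^(−0.024755×23) ≈ 0.5659.
At steady state, accumulation factor R = 1/(1 − e^(−kτ)) ≈ 2.3036.
Single-dose peak C₀ = D/Vd = 2170/275 ≈ 7.891 mg/L.
Cmax,ss = C₀/(1 − f) ≈ 7.891/0.4341 ≈ 18.178 mg/L.
Steady-state trough Cmin,ss = Cmax,ss·f ≈ 18.178 × 0.5659 ≈ 10.287 mg/L.
Trough 10.3 mg/L vs MEC 16 mg/L: subtherapeutic.

10.3 mg/L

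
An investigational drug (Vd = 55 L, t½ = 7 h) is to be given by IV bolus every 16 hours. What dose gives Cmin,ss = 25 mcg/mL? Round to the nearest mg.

τ/t½ = 16/7 ≈ 2.2857, so f = (1/2)^(16/7) ≈ 0.205084.
Cmin,ss = (D/Vd)·f/(1−f), so D = Cmin,ss·Vd·(1−f)/f.
D = 25 × 55 × (1−f)/f ≈ 25 × 55 × 3.87605 ≈ 5329.57 mg.

5330 mg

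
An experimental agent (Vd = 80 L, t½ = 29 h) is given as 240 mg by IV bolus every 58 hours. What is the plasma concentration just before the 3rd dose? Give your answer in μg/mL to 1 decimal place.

0.9 μg/mL

f = (1/2)^(τ/t½) = (1/2)^(58/29) ≈ 0.2500.
C₀ = D/Vd = 240/80 ≈ 3.000 μg/mL.
Before the 3rd dose, 2 doses have been given. Superposition: Cmin = C₀·(f + f²).
≈ 3.000 × (0.2500 + 0.0625) ≈ 3.000 × 0.3125 ≈ 0.938 μg/mL.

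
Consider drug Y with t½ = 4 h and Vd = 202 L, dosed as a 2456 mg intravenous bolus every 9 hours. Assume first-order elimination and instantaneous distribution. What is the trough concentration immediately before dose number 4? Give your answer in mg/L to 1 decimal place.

f = (1/2)^(τ/t½) = (1/2)^(9/4) ≈ 0.2102.
C₀ = D/Vd = 2456/202 ≈ 12.158 mg/L.
Before the 4th dose, 3 doses have been given. Superposition: Cmin = C₀·(f + f² + … + f^3).
≈ 12.158 × (0.2102 + 0.0442 + 0.0093) ≈ 12.158 × 0.2637 ≈ 3.206 mg/L.

3.2 mg/L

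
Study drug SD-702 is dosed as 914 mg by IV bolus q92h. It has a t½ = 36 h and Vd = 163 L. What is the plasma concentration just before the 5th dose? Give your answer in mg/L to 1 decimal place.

f = (1/2)^(τ/t½) = (1/2)^(92/36) ≈ 0.1701.
C₀ = D/Vd = 914/163 ≈ 5.607 mg/L.
Before the 5th dose, 4 doses have been given. Superposition: Cmin = C₀·(f + f² + … + f^4).
≈ 5.607 × (0.1701 + 0.0289 + 0.0049 + 0.0008) ≈ 5.607 × 0.2047 ≈ 1.148 mg/L.

1.1 mg/L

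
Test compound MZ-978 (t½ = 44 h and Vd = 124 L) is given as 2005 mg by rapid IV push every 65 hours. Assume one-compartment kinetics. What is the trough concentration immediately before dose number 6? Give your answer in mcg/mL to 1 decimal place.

9.0 mcg/mL

f = (1/2)^(τ/t½) = (1/2)^(65/44) ≈ 0.3592.
C₀ = D/Vd = 2005/124 ≈ 16.169 mcg/mL.
Before the 6th dose, 5 doses have been given. Superposition: Cmin = C₀·(f + f² + … + f^5).
≈ 16.169 × (0.3592 + 0.1290 + 0.0463 + 0.0166 + 0.0060) ≈ 16.169 × 0.5571 ≈ 9.008 mcg/mL.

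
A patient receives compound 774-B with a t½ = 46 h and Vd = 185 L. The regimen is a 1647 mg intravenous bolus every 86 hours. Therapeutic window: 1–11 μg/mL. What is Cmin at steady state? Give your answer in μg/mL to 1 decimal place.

3.4 μg/mL

τ/t½ = 86/46 ≈ 1.8696, so fraction remaining f = (1/2)^(86/46) ≈ 0.2737.
Accumulation ratio R = 1/(1 − f) ≈ 1/0.7263 ≈ 1.3768.
Single-dose peak C₀ = D/Vd = 1647/185 ≈ 8.903 μg/mL.
Steady-state peak Cmax,ss = C₀·R ≈ 8.903 × 1.3768 ≈ 12.258 μg/mL.
One interval later, Cmin,ss = Cmax,ss·e^(−kτ) ≈ 12.258 × 0.2737 ≈ 3.355 μg/mL.
Trough 3.4 μg/mL vs MEC 1 μg/mL: adequate.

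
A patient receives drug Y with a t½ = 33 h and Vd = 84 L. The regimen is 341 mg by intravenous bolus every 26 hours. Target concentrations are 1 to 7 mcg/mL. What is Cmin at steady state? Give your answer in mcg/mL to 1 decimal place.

τ/t½ = 26/33 ≈ 0.78788, so fraction remaining f = (1/2)^(26/33) ≈ 0.5792.
At steady state, accumulation factor R = 1/(1 − e^(−kτ)) ≈ 2.3764.
Each bolus raises the concentration by D/Vd = 341/84 ≈ 4.060 mcg/mL.
Cmax,ss = C₀/(1 − f) ≈ 4.060/0.4208 ≈ 9.648 mcg/mL.
One interval later, Cmin,ss = Cmax,ss·e^(−kτ) ≈ 9.648 × 0.5792 ≈ 5.588 mcg/mL.
Trough 5.6 mcg/mL vs MEC 1 mcg/mL: adequate.

5.6 mcg/mL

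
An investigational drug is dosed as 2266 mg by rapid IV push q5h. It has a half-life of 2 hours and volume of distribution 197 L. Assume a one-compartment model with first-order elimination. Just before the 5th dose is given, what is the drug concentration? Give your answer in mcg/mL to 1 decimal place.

f = (1/2)^(τ/t½) = (1/2)^(5/2) ≈ 0.1768.
C₀ = D/Vd = 2266/197 ≈ 11.503 mcg/mL.
Before the 5th dose, 4 doses have been given. Superposition: Cmin = C₀·(f + f² + … + f^4).
≈ 11.503 × (0.1768 + 0.0313 + 0.0055 + 0.0010) ≈ 11.503 × 0.2146 ≈ 2.469 mcg/mL.

2.5 mcg/mL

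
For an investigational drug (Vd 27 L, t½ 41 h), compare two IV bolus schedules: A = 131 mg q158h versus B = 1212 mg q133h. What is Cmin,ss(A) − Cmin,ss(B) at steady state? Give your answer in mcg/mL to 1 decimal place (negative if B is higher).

Regimen A: f = (1/2)^(158/41) ≈ 0.0692; Cmin,ss = (131/27)·f/(1−f) ≈ 0.361 mcg/mL.
Regimen B: f = (1/2)^(133/41) ≈ 0.1056; Cmin,ss = (1212/27)·f/(1−f) ≈ 5.300 mcg/mL.
Difference ≈ 0.361 − 5.300 ≈ -4.939 mcg/mL.

-4.9 mcg/mL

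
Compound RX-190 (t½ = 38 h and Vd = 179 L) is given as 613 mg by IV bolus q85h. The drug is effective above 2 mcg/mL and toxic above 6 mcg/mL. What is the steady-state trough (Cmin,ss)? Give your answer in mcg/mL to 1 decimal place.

τ/t½ = 85/38 ≈ 2.2368, so fraction remaining f = (1/2)^(85/38) ≈ 0.2122.
Accumulation ratio R = 1/(1 − f) ≈ 1/0.7878 ≈ 1.2694.
Single-dose peak C₀ = D/Vd = 613/179 ≈ 3.425 mcg/mL.
Steady-state peak Cmax,ss = C₀·R ≈ 3.425 × 1.2694 ≈ 4.348 mcg/mL.
Steady-state trough Cmin,ss = Cmax,ss·f ≈ 4.348 × 0.2122 ≈ 0.923 mcg/mL.
Trough 0.9 mcg/mL vs MEC 2 mcg/mL: subtherapeutic.

0.9 mcg/mL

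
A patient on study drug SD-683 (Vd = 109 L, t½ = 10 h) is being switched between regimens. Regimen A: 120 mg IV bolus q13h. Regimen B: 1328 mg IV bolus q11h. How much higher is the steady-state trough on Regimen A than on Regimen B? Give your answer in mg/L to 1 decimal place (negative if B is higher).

Regimen A: f = (1/2)^(13/10) ≈ 0.4061; Cmin,ss = (120/109)·f/(1−f) ≈ 0.753 mg/L.
Regimen B: f = (1/2)^(11/10) ≈ 0.4665; Cmin,ss = (1328/109)·f/(1−f) ≈ 10.653 mg/L.
Difference ≈ 0.753 − 10.653 ≈ -9.900 mg/L.

-9.9 mg/L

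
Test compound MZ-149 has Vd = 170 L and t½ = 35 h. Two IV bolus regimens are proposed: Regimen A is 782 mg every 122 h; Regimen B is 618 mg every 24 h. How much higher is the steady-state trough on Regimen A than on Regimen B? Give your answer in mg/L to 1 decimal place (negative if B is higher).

-5.5 mg/L

Regimen A: f = (1/2)^(122/35) ≈ 0.0893; Cmin,ss = (782/170)·f/(1−f) ≈ 0.451 mg/L.
Regimen B: f = (1/2)^(24/35) ≈ 0.6217; Cmin,ss = (618/170)·f/(1−f) ≈ 5.974 mg/L.
Difference ≈ 0.451 − 5.974 ≈ -5.523 mg/L.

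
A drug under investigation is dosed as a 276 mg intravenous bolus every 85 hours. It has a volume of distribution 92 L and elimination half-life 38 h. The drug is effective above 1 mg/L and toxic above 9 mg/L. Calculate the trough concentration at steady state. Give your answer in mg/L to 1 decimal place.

0.8 mg/L

τ/t½ = 85/38 ≈ 2.2368, so fraction remaining f = (1/2)^(85/38) ≈ 0.2122.
Each bolus raises the concentration by D/Vd = 276/92 ≈ 3.000 mg/L.
Steady-state trough Cmin,ss = C₀·f/(1−f) ≈ 3.000 × 0.2122/0.7878 ≈ 0.808 mg/L.
Trough 0.8 mg/L vs MEC 1 mg/L: subtherapeutic.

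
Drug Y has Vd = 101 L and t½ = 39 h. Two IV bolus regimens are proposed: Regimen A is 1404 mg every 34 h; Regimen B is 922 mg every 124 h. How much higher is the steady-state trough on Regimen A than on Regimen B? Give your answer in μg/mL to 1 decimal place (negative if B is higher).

15.6 μg/mL

Regimen A: f = (1/2)^(34/39) ≈ 0.5465; Cmin,ss = (1404/101)·f/(1−f) ≈ 16.752 μg/mL.
Regimen B: f = (1/2)^(124/39) ≈ 0.1104; Cmin,ss = (922/101)·f/(1−f) ≈ 1.133 μg/mL.
Difference ≈ 16.752 − 1.133 ≈ 15.619 μg/mL.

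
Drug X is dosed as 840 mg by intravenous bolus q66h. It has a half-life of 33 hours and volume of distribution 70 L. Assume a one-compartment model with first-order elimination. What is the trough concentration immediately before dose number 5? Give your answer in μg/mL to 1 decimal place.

4.0 μg/mL

f = (1/2)^(τ/t½) = (1/2)^(66/33) ≈ 0.2500.
C₀ = D/Vd = 840/70 ≈ 12.000 μg/mL.
Before the 5th dose, 4 doses have been given. Superposition: Cmin = C₀·(f + f² + … + f^4).
≈ 12.000 × (0.2500 + 0.0625 + 0.0156 + 0.0039) ≈ 12.000 × 0.3320 ≈ 3.984 μg/mL.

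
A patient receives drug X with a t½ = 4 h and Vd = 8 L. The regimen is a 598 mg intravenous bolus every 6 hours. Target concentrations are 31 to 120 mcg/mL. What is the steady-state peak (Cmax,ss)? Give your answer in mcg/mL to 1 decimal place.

115.6 mcg/mL

Over one 6-h interval, 6/4 ≈ 1.5 half-lives elapse, leaving f ≈ 0.3536 of each dose.
Accumulation ratio R = 1/(1 − f) ≈ 1/0.6464 ≈ 1.5470.
Single-dose peak C₀ = D/Vd = 598/8 ≈ 74.750 mcg/mL.
Steady-state peak Cmax,ss = C₀·R ≈ 74.750 × 1.5470 ≈ 115.638 mcg/mL.
Peak 115.6 mcg/mL vs MTC 120 mcg/mL: below toxic threshold.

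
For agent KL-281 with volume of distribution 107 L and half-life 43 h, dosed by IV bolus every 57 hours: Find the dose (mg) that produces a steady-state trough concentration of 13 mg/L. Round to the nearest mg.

2095 mg

τ/t½ = 57/43 ≈ 1.3256, so f = (1/2)^(57/43) ≈ 0.398988.
Cmin,ss = (D/Vd)·f/(1−f), so D = Cmin,ss·Vd·(1−f)/f.
D = 13 × 107 × (1−f)/f ≈ 13 × 107 × 1.50634 ≈ 2095.32 mg.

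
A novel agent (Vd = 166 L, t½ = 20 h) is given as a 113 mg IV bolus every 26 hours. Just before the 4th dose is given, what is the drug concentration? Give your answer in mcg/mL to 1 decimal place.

0.4 mcg/mL

f = (1/2)^(τ/t½) = (1/2)^(26/20) ≈ 0.4061.
C₀ = D/Vd = 113/166 ≈ 0.681 mcg/mL.
Before the 4th dose, 3 doses have been given. Superposition: Cmin = C₀·(f + f² + … + f^3).
≈ 0.681 × (0.4061 + 0.1649 + 0.0670) ≈ 0.681 × 0.6380 ≈ 0.434 mcg/mL.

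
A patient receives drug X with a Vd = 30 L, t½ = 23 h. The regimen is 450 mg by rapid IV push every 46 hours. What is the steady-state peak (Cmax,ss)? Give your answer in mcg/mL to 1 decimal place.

20.0 mcg/mL

τ = 46 h = 2 half-lives, so f = (1/2)^2 = 0.25.
At steady state, R = 1/(1 − 0.25) = 4/3.
Single-dose peak C₀ = D/Vd = 450/30 = 15 mcg/mL.
Steady-state peak Cmax,ss = C₀·R = 15 × 4/3 ≈ 20.000 mcg/mL.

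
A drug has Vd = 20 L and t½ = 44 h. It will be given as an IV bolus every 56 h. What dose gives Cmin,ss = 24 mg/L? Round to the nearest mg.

τ/t½ = 56/44 ≈ 1.2727, so f = (1/2)^(56/44) ≈ 0.413877.
Cmin,ss = (D/Vd)·f/(1−f), so D = Cmin,ss·Vd·(1−f)/f.
D = 24 × 20 × (1−f)/f ≈ 24 × 20 × 1.41618 ≈ 679.77 mg.

680 mg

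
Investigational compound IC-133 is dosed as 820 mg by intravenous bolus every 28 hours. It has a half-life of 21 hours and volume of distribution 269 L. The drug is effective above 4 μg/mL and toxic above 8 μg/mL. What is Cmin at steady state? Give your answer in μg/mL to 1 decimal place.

k = ln2/t½ = ln2/21 ≈ 0.033007 h⁻¹; fraction remaining f = e^(−kτ) = e^(−0.033007×28) ≈ 0.3969.
Accumulation ratio R = 1/(1 − f) ≈ 1/0.6031 ≈ 1.6581.
Each bolus raises the concentration by D/Vd = 820/269 ≈ 3.048 μg/mL.
Steady-state peak Cmax,ss = C₀·R ≈ 3.048 × 1.6581 ≈ 5.054 μg/mL.
Steady-state trough Cmin,ss = Cmax,ss·f ≈ 5.054 × 0.3969 ≈ 2.006 μg/mL.
Trough 2.0 μg/mL vs MEC 4 μg/mL: subtherapeutic.

2.0 μg/mL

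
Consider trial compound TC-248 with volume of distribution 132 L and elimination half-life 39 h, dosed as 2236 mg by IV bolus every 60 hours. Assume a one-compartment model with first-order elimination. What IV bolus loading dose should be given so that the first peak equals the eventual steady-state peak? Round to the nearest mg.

3410 mg

f = (1/2)^(60/39) ≈ 0.344252; accumulation ratio R = 1/(1−f) ≈ 1.52498.
Loading dose to hit Cmax,ss on first dose: D_load = D_maint·R ≈ 2236 × 1.52498 ≈ 3409.86 mg.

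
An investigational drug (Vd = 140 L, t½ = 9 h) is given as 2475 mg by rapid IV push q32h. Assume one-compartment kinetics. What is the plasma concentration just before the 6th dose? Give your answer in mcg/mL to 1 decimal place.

f = (1/2)^(τ/t½) = (1/2)^(32/9) ≈ 0.0850.
C₀ = D/Vd = 2475/140 ≈ 17.679 mcg/mL.
Before the 6th dose, 5 doses have been given. Superposition: Cmin = C₀·(f + f² + … + f^5).
≈ 17.679 × (0.0850 + 0.0072 + 0.0006 + 0.0001 + 0.0000) ≈ 17.679 × 0.0929 ≈ 1.642 mcg/mL.

1.6 mcg/mL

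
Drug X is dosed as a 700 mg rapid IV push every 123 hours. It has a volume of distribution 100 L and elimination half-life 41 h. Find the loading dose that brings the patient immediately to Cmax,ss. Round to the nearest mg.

800 mg

f = (1/2)^(123/41) ≈ 0.125000; accumulation ratio R = 1/(1−f) ≈ 1.14286.
Loading dose to hit Cmax,ss on first dose: D_load = D_maint·R ≈ 700 × 1.14286 ≈ 800.00 mg.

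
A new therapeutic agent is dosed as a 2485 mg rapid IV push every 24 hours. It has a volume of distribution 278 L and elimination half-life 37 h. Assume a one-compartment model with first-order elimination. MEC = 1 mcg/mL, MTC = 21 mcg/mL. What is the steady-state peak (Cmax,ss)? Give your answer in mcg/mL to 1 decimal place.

k = ln2/t½ = ln2/37 ≈ 0.018734 h⁻¹; fraction remaining f = e^(−kτ) = e^(−0.018734×24) ≈ 0.6379.
Accumulation ratio R = 1/(1 − f) ≈ 1/0.3621 ≈ 2.7617.
Single-dose peak C₀ = D/Vd = 2485/278 ≈ 8.939 mcg/mL.
Steady-state peak Cmax,ss = C₀·R ≈ 8.939 × 2.7617 ≈ 24.687 mcg/mL.
Peak 24.7 mcg/mL vs MTC 21 mcg/mL: exceeds toxic threshold.

24.7 mcg/mL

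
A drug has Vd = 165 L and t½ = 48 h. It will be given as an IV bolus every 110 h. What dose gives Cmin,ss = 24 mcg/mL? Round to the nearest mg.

15429 mg

τ/t½ = 110/48 ≈ 2.2917, so f = (1/2)^(110/48) ≈ 0.204239.
Cmin,ss = (D/Vd)·f/(1−f), so D = Cmin,ss·Vd·(1−f)/f.
D = 24 × 165 × (1−f)/f ≈ 24 × 165 × 3.89622 ≈ 15429.03 mg.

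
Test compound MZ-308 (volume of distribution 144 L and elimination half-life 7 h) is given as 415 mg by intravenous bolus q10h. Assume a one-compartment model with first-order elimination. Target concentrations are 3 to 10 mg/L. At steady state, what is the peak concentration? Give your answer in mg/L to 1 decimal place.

τ/t½ = 10/7 ≈ 1.4286, so fraction remaining f = (1/2)^(10/7) ≈ 0.3715.
Accumulation ratio R = 1/(1 − f) ≈ 1/0.6285 ≈ 1.5911.
Each bolus raises the concentration by D/Vd = 415/144 ≈ 2.882 mg/L.
Steady-state peak Cmax,ss = C₀·R ≈ 2.882 × 1.5911 ≈ 4.586 mg/L.
Peak 4.6 mg/L vs MTC 10 mg/L: below toxic threshold.

4.6 mg/L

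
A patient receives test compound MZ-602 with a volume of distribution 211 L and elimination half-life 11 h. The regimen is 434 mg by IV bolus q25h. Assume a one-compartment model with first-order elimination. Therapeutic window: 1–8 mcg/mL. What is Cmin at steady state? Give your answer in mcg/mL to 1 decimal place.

0.5 mcg/mL

τ/t½ = 25/11 ≈ 2.2727, so fraction remaining f = (1/2)^(25/11) ≈ 0.2069.
Accumulation ratio R = 1/(1 − f) ≈ 1/0.7931 ≈ 1.2609.
Each bolus raises the concentration by D/Vd = 434/211 ≈ 2.057 mcg/mL.
Cmax,ss = C₀/(1 − f) ≈ 2.057/0.7931 ≈ 2.594 mcg/mL.
One interval later, Cmin,ss = Cmax,ss·e^(−kτ) ≈ 2.594 × 0.2069 ≈ 0.537 mcg/mL.
Trough 0.5 mcg/mL vs MEC 1 mcg/mL: subtherapeutic.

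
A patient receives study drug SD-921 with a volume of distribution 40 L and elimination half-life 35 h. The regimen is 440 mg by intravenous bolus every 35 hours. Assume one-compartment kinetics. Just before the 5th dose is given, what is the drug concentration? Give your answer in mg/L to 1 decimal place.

f = (1/2)^(τ/t½) = (1/2)^(35/35) ≈ 0.5000.
C₀ = D/Vd = 440/40 ≈ 11.000 mg/L.
Before the 5th dose, 4 doses have been given. Superposition: Cmin = C₀·(f + f² + … + f^4).
≈ 11.000 × (0.5000 + 0.2500 + 0.1250 + 0.0625) ≈ 11.000 × 0.9375 ≈ 10.312 mg/L.

10.3 mg/L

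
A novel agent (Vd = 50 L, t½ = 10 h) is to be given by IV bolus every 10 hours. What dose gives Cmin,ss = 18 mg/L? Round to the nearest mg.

900 mg

τ/t½ = 10/10 ≈ 1, so f = (1/2)^(10/10) ≈ 0.500000.
Cmin,ss = (D/Vd)·f/(1−f), so D = Cmin,ss·Vd·(1−f)/f.
D = 18 × 50 × (1−f)/f ≈ 18 × 50 × 1.00000 ≈ 900.00 mg.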